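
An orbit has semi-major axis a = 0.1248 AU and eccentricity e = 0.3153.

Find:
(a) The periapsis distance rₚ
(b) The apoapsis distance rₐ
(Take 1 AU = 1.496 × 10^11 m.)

Convert to SI: a = 0.1248 AU = 1.86701e+10 m.
(a) rₚ = a(1 − e) = 1.86701e+10 · (1 − 0.3153) = 1.86701e+10 · 0.6847 ≈ 1.278e+10 m = 0.08545 AU.
(b) rₐ = a(1 + e) = 1.86701e+10 · (1 + 0.3153) = 1.86701e+10 · 1.3153 ≈ 2.456e+10 m = 0.1641 AU.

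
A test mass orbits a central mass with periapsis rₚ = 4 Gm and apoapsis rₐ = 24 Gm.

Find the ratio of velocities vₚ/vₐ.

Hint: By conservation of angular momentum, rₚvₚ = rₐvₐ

Convert to SI: rₚ = 4 Gm = 4e+09 m; rₐ = 24 Gm = 2.4e+10 m.
Conservation of angular momentum gives rₚvₚ = rₐvₐ, so vₚ/vₐ = rₐ/rₚ.
vₚ/vₐ = 2.4e+10 / 4e+09 ≈ 6.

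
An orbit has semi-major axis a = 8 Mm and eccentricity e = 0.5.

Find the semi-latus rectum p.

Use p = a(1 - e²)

Convert to SI: a = 8 Mm = 8e+06 m.
p = a (1 − e²).
p = 8e+06 · (1 − (0.5)²) = 8e+06 · 0.75 ≈ 6e+06 m = 6 Mm.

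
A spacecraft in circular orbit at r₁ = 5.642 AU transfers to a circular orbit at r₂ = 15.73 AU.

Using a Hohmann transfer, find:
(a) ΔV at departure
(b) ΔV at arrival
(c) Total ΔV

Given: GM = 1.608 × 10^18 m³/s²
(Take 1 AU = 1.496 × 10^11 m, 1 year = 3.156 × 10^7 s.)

Convert to SI: r₁ = 5.642 AU = 8.44043e+11 m; r₂ = 15.73 AU = 2.35321e+12 m.
Transfer semi-major axis: a_t = (r₁ + r₂)/2 = (8.44043e+11 + 2.35321e+12)/2 = 1.59863e+12 m.
Circular speeds: v₁ = √(GM/r₁) = 1380.26 m/s, v₂ = √(GM/r₂) = 826.633 m/s.
Transfer speeds (vis-viva v² = GM(2/r − 1/a_t)): v₁ᵗ = 1674.62 m/s, v₂ᵗ = 600.65 m/s.
(a) ΔV₁ = |v₁ᵗ − v₁| ≈ 294.4 m/s = 0.0621 AU/year.
(b) ΔV₂ = |v₂ − v₂ᵗ| ≈ 226 m/s = 0.04767 AU/year.
(c) ΔV_total = ΔV₁ + ΔV₂ ≈ 520.3 m/s = 0.1098 AU/year.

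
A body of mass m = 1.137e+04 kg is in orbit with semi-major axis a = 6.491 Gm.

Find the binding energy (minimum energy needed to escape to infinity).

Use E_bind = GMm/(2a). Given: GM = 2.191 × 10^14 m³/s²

Convert to SI: a = 6.491 Gm = 6.491e+09 m.
Total orbital energy is E = −GMm/(2a); binding energy is E_bind = −E = GMm/(2a).
E_bind = 2.191e+14 · 1.137e+04 / (2 · 6.491e+09) J ≈ 1.919e+08 J = 191.9 MJ.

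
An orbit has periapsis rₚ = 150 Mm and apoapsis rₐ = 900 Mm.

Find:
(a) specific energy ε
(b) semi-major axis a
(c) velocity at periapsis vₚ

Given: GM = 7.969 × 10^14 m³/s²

Convert to SI: rₚ = 150 Mm = 1.5e+08 m; rₐ = 900 Mm = 9e+08 m.
(a) With a = (rₚ + rₐ)/2 = 5.25e+08 m, ε = −GM/(2a) = −7.969e+14/(2 · 5.25e+08) J/kg ≈ -7.59e+05 J/kg
(b) a = (rₚ + rₐ)/2 = (1.5e+08 + 9e+08)/2 ≈ 5.25e+08 m
(c) With a = (rₚ + rₐ)/2 = 5.25e+08 m, vₚ = √(GM (2/rₚ − 1/a)) = √(7.969e+14 · (2/1.5e+08 − 1/5.25e+08)) m/s ≈ 3018 m/s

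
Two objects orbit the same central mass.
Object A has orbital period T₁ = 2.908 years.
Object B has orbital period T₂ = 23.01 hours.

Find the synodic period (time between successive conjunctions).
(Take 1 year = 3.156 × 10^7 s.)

Convert to SI: T₁ = 2.908 years = 9.17765e+07 s; T₂ = 23.01 hours = 82836 s.
T_syn = |T₁ · T₂ / (T₁ − T₂)|.
T_syn = |9.17765e+07 · 82836 / (9.17765e+07 − 82836)| s ≈ 8.291e+04 s = 23.03 hours.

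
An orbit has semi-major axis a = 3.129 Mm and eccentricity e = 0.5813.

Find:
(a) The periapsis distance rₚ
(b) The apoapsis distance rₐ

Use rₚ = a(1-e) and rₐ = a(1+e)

Convert to SI: a = 3.129 Mm = 3.129e+06 m.
(a) rₚ = a(1 − e) = 3.129e+06 · (1 − 0.5813) = 3.129e+06 · 0.4187 ≈ 1.31e+06 m = 1.31 Mm.
(b) rₐ = a(1 + e) = 3.129e+06 · (1 + 0.5813) = 3.129e+06 · 1.5813 ≈ 4.948e+06 m = 4.948 Mm.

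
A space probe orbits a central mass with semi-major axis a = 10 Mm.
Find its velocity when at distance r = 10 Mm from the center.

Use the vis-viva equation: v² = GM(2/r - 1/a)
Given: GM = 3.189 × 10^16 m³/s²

Convert to SI: a = 10 Mm = 1e+07 m; r = 10 Mm = 1e+07 m.
Vis-viva: v = √(GM · (2/r − 1/a)).
2/r − 1/a = 2/1e+07 − 1/1e+07 = 1e-07 m⁻¹.
v = √(3.189e+16 · 1e-07) m/s ≈ 5.647e+04 m/s = 56.47 km/s.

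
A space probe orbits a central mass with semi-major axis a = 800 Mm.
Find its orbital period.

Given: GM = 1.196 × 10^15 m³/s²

Convert to SI: a = 800 Mm = 8e+08 m.
Kepler's third law: T = 2π √(a³ / GM).
Substituting a = 8e+08 m and GM = 1.196e+15 m³/s²:
T = 2π √((8e+08)³ / 1.196e+15) s
T ≈ 4.111e+06 s = 47.58 days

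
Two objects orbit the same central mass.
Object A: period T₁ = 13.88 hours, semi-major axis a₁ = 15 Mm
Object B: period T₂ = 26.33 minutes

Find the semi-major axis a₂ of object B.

Convert to SI: T₁ = 13.88 hours = 49968 s; a₁ = 15 Mm = 1.5e+07 m; T₂ = 26.33 minutes = 1579.8 s.
Kepler's third law: (T₁/T₂)² = (a₁/a₂)³ ⇒ a₂ = a₁ · (T₂/T₁)^(2/3).
T₂/T₁ = 1579.8 / 49968 = 0.0316162.
a₂ = 1.5e+07 · (0.0316162)^(2/3) m ≈ 1.5e+06 m = 1.5 Mm.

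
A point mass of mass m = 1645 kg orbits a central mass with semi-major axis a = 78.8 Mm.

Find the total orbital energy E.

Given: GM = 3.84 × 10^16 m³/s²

Convert to SI: a = 78.8 Mm = 7.88e+07 m.
E = −GMm / (2a).
E = −3.84e+16 · 1645 / (2 · 7.88e+07) J ≈ -4.008e+11 J = -400.8 GJ.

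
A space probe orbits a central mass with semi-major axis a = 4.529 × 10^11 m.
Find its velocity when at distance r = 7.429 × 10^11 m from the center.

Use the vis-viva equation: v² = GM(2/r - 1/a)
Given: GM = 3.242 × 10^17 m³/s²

Vis-viva: v = √(GM · (2/r − 1/a)).
2/r − 1/a = 2/7.429e+11 − 1/4.529e+11 = 4.84159e-13 m⁻¹.
v = √(3.242e+17 · 4.84159e-13) m/s ≈ 396.2 m/s = 396.2 m/s.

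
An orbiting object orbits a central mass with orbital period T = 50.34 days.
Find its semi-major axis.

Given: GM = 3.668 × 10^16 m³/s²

Convert to SI: T = 50.34 days = 4.34938e+06 s.
Invert Kepler's third law: a = (GM · T² / (4π²))^(1/3).
Substituting T = 4.34938e+06 s and GM = 3.668e+16 m³/s²:
a = (3.668e+16 · (4.34938e+06)² / (4π²))^(1/3) m
a ≈ 2.6e+09 m = 2.6 × 10^9 m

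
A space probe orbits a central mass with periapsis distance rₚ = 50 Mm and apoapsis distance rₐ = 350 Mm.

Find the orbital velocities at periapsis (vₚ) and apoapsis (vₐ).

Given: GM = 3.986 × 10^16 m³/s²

Convert to SI: rₚ = 50 Mm = 5e+07 m; rₐ = 350 Mm = 3.5e+08 m.
Use the vis-viva equation v² = GM(2/r − 1/a) with a = (rₚ + rₐ)/2 = (5e+07 + 3.5e+08)/2 = 2e+08 m.
vₚ = √(GM · (2/rₚ − 1/a)) = √(3.986e+16 · (2/5e+07 − 1/2e+08)) m/s ≈ 3.735e+04 m/s = 37.35 km/s.
vₐ = √(GM · (2/rₐ − 1/a)) = √(3.986e+16 · (2/3.5e+08 − 1/2e+08)) m/s ≈ 5336 m/s = 5.336 km/s.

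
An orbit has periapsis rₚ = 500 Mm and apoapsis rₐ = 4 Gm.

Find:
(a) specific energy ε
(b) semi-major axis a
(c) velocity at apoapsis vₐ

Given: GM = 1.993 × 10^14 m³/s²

Convert to SI: rₚ = 500 Mm = 5e+08 m; rₐ = 4 Gm = 4e+09 m.
(a) With a = (rₚ + rₐ)/2 = 2.25e+09 m, ε = −GM/(2a) = −1.993e+14/(2 · 2.25e+09) J/kg ≈ -4.429e+04 J/kg
(b) a = (rₚ + rₐ)/2 = (5e+08 + 4e+09)/2 ≈ 2.25e+09 m
(c) With a = (rₚ + rₐ)/2 = 2.25e+09 m, vₐ = √(GM (2/rₐ − 1/a)) = √(1.993e+14 · (2/4e+09 − 1/2.25e+09)) m/s ≈ 105.2 m/s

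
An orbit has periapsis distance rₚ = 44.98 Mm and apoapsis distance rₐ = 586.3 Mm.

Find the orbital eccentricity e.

Convert to SI: rₚ = 44.98 Mm = 4.498e+07 m; rₐ = 586.3 Mm = 5.863e+08 m.
e = (rₐ − rₚ) / (rₐ + rₚ).
e = (5.863e+08 − 4.498e+07) / (5.863e+08 + 4.498e+07) = 5.4132e+08 / 6.3128e+08 ≈ 0.8575.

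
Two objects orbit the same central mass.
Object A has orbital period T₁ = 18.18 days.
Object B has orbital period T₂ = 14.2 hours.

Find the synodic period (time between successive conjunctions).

Convert to SI: T₁ = 18.18 days = 1.57075e+06 s; T₂ = 14.2 hours = 51120 s.
T_syn = |T₁ · T₂ / (T₁ − T₂)|.
T_syn = |1.57075e+06 · 51120 / (1.57075e+06 − 51120)| s ≈ 5.284e+04 s = 14.68 hours.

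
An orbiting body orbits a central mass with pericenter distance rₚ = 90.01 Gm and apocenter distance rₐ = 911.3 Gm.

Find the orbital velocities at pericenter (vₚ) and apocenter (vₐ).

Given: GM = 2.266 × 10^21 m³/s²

Convert to SI: rₚ = 90.01 Gm = 9.001e+10 m; rₐ = 911.3 Gm = 9.113e+11 m.
Use the vis-viva equation v² = GM(2/r − 1/a) with a = (rₚ + rₐ)/2 = (9.001e+10 + 9.113e+11)/2 = 5.00655e+11 m.
vₚ = √(GM · (2/rₚ − 1/a)) = √(2.266e+21 · (2/9.001e+10 − 1/5.00655e+11)) m/s ≈ 2.141e+05 m/s = 214.1 km/s.
vₐ = √(GM · (2/rₐ − 1/a)) = √(2.266e+21 · (2/9.113e+11 − 1/5.00655e+11)) m/s ≈ 2.114e+04 m/s = 21.14 km/s.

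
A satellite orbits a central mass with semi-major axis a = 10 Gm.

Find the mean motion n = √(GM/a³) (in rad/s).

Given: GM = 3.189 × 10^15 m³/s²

Convert to SI: a = 10 Gm = 1e+10 m.
n = √(GM / a³).
n = √(3.189e+15 / (1e+10)³) rad/s ≈ 5.647e-08 rad/s.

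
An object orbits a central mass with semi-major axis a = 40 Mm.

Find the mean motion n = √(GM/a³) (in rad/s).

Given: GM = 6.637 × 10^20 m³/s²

Convert to SI: a = 40 Mm = 4e+07 m.
n = √(GM / a³).
n = √(6.637e+20 / (4e+07)³) rad/s ≈ 0.1018 rad/s.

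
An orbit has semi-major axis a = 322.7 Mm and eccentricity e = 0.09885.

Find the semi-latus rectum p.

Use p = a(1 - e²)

Convert to SI: a = 322.7 Mm = 3.227e+08 m.
p = a (1 − e²).
p = 3.227e+08 · (1 − (0.09885)²) = 3.227e+08 · 0.990229 ≈ 3.195e+08 m = 319.5 Mm.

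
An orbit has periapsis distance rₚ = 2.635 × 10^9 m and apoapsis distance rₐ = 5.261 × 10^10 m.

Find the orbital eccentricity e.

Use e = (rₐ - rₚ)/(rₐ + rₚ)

e = (rₐ − rₚ) / (rₐ + rₚ).
e = (5.261e+10 − 2.635e+09) / (5.261e+10 + 2.635e+09) = 4.9975e+10 / 5.5245e+10 ≈ 0.9046.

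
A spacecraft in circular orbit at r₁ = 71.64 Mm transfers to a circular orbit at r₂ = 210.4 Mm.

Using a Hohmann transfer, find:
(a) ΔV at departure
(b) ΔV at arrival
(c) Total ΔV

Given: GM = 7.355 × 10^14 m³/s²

Convert to SI: r₁ = 71.64 Mm = 7.164e+07 m; r₂ = 210.4 Mm = 2.104e+08 m.
Transfer semi-major axis: a_t = (r₁ + r₂)/2 = (7.164e+07 + 2.104e+08)/2 = 1.4102e+08 m.
Circular speeds: v₁ = √(GM/r₁) = 3204.16 m/s, v₂ = √(GM/r₂) = 1869.69 m/s.
Transfer speeds (vis-viva v² = GM(2/r − 1/a_t)): v₁ᵗ = 3913.78 m/s, v₂ᵗ = 1332.62 m/s.
(a) ΔV₁ = |v₁ᵗ − v₁| ≈ 709.6 m/s = 709.6 m/s.
(b) ΔV₂ = |v₂ − v₂ᵗ| ≈ 537.1 m/s = 537.1 m/s.
(c) ΔV_total = ΔV₁ + ΔV₂ ≈ 1247 m/s = 1.247 km/s.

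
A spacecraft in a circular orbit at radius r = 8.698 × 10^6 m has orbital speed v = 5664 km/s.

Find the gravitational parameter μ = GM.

Convert to SI: v = 5664 km/s = 5.664e+06 m/s.
For a circular orbit v² = GM/r, so GM = v² · r.
GM = (5.664e+06)² · 8.698e+06 m³/s² ≈ 2.79e+20 m³/s² = 2.79 × 10^20 m³/s².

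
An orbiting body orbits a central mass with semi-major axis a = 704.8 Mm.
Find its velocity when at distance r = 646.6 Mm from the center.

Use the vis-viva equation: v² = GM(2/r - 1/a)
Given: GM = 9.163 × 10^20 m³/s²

Convert to SI: a = 704.8 Mm = 7.048e+08 m; r = 646.6 Mm = 6.466e+08 m.
Vis-viva: v = √(GM · (2/r − 1/a)).
2/r − 1/a = 2/6.466e+08 − 1/7.048e+08 = 1.67426e-09 m⁻¹.
v = √(9.163e+20 · 1.67426e-09) m/s ≈ 1.239e+06 m/s = 1239 km/s.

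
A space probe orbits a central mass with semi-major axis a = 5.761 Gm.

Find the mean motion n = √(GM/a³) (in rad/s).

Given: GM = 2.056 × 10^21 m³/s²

Convert to SI: a = 5.761 Gm = 5.761e+09 m.
n = √(GM / a³).
n = √(2.056e+21 / (5.761e+09)³) rad/s ≈ 0.0001037 rad/s.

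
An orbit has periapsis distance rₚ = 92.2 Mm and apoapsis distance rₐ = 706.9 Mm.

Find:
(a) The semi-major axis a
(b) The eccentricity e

Convert to SI: rₚ = 92.2 Mm = 9.22e+07 m; rₐ = 706.9 Mm = 7.069e+08 m.
(a) a = (rₚ + rₐ) / 2 = (9.22e+07 + 7.069e+08) / 2 ≈ 3.996e+08 m = 399.6 Mm.
(b) e = (rₐ − rₚ) / (rₐ + rₚ) = (7.069e+08 − 9.22e+07) / (7.069e+08 + 9.22e+07) ≈ 0.7692.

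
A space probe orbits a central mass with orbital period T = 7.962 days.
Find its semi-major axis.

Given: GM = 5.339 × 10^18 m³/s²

Convert to SI: T = 7.962 days = 687917 s.
Invert Kepler's third law: a = (GM · T² / (4π²))^(1/3).
Substituting T = 687917 s and GM = 5.339e+18 m³/s²:
a = (5.339e+18 · (687917)² / (4π²))^(1/3) m
a ≈ 4e+09 m = 4 Gm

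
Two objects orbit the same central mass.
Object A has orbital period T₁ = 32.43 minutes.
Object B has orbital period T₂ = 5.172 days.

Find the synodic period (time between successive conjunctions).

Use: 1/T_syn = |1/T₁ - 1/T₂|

Convert to SI: T₁ = 32.43 minutes = 1945.8 s; T₂ = 5.172 days = 446861 s.
T_syn = |T₁ · T₂ / (T₁ − T₂)|.
T_syn = |1945.8 · 446861 / (1945.8 − 446861)| s ≈ 1954 s = 32.57 minutes.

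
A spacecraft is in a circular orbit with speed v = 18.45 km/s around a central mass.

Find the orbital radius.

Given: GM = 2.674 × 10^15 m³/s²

Convert to SI: v = 18.45 km/s = 18450 m/s.
For a circular orbit, v² = GM / r, so r = GM / v².
r = 2.674e+15 / (18450)² m ≈ 7.855e+06 m = 7.855 Mm.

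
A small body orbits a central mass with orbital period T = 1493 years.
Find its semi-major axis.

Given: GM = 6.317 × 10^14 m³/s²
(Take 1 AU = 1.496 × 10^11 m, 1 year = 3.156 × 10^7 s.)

Convert to SI: T = 1493 years = 4.71191e+10 s.
Invert Kepler's third law: a = (GM · T² / (4π²))^(1/3).
Substituting T = 4.71191e+10 s and GM = 6.317e+14 m³/s²:
a = (6.317e+14 · (4.71191e+10)² / (4π²))^(1/3) m
a ≈ 3.287e+11 m = 2.197 AU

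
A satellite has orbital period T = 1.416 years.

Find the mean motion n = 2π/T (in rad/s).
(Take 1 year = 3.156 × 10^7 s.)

Convert to SI: T = 1.416 years = 4.4689e+07 s.
n = 2π / T.
n = 2π / 4.4689e+07 s ≈ 1.406e-07 rad/s.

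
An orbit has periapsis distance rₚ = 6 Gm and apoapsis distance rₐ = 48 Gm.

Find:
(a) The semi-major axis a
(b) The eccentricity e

Convert to SI: rₚ = 6 Gm = 6e+09 m; rₐ = 48 Gm = 4.8e+10 m.
(a) a = (rₚ + rₐ) / 2 = (6e+09 + 4.8e+10) / 2 ≈ 2.7e+10 m = 27 Gm.
(b) e = (rₐ − rₚ) / (rₐ + rₚ) = (4.8e+10 − 6e+09) / (4.8e+10 + 6e+09) ≈ 0.7778.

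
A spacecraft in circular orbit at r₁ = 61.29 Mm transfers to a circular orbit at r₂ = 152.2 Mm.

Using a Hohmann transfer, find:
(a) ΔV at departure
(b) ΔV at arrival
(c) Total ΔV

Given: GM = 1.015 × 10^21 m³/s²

Convert to SI: r₁ = 61.29 Mm = 6.129e+07 m; r₂ = 152.2 Mm = 1.522e+08 m.
Transfer semi-major axis: a_t = (r₁ + r₂)/2 = (6.129e+07 + 1.522e+08)/2 = 1.06745e+08 m.
Circular speeds: v₁ = √(GM/r₁) = 4.06947e+06 m/s, v₂ = √(GM/r₂) = 2.58241e+06 m/s.
Transfer speeds (vis-viva v² = GM(2/r − 1/a_t)): v₁ᵗ = 4.85928e+06 m/s, v₂ᵗ = 1.9568e+06 m/s.
(a) ΔV₁ = |v₁ᵗ − v₁| ≈ 7.898e+05 m/s = 789.8 km/s.
(b) ΔV₂ = |v₂ − v₂ᵗ| ≈ 6.256e+05 m/s = 625.6 km/s.
(c) ΔV_total = ΔV₁ + ΔV₂ ≈ 1.415e+06 m/s = 1415 km/s.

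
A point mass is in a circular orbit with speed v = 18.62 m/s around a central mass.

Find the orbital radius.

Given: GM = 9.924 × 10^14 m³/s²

For a circular orbit, v² = GM / r, so r = GM / v².
r = 9.924e+14 / (18.62)² m ≈ 2.862e+12 m = 2.862 Tm.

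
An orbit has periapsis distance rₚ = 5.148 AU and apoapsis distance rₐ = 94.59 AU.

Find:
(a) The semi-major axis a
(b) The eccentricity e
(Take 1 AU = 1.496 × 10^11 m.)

Convert to SI: rₚ = 5.148 AU = 7.70141e+11 m; rₐ = 94.59 AU = 1.41507e+13 m.
(a) a = (rₚ + rₐ) / 2 = (7.70141e+11 + 1.41507e+13) / 2 ≈ 7.46e+12 m = 49.87 AU.
(b) e = (rₐ − rₚ) / (rₐ + rₚ) = (1.41507e+13 − 7.70141e+11) / (1.41507e+13 + 7.70141e+11) ≈ 0.8968.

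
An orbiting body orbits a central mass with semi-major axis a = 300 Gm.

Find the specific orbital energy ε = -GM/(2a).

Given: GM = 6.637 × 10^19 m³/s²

Convert to SI: a = 300 Gm = 3e+11 m.
ε = −GM / (2a).
ε = −6.637e+19 / (2 · 3e+11) J/kg ≈ -1.106e+08 J/kg = -110.6 MJ/kg.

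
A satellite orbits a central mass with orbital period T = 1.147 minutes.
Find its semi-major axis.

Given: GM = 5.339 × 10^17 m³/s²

Convert to SI: T = 1.147 minutes = 68.82 s.
Invert Kepler's third law: a = (GM · T² / (4π²))^(1/3).
Substituting T = 68.82 s and GM = 5.339e+17 m³/s²:
a = (5.339e+17 · (68.82)² / (4π²))^(1/3) m
a ≈ 4.001e+06 m = 4.001 Mm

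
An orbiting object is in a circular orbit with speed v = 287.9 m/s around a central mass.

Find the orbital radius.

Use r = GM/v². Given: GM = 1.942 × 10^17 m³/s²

For a circular orbit, v² = GM / r, so r = GM / v².
r = 1.942e+17 / (287.9)² m ≈ 2.343e+12 m = 2.343 Tm.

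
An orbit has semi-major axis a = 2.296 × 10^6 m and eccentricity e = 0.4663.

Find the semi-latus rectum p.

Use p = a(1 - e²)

p = a (1 − e²).
p = 2.296e+06 · (1 − (0.4663)²) = 2.296e+06 · 0.782564 ≈ 1.797e+06 m = 1.797 × 10^6 m.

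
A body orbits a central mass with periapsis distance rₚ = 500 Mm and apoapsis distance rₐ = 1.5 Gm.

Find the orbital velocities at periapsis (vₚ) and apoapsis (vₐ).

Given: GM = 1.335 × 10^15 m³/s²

Convert to SI: rₚ = 500 Mm = 5e+08 m; rₐ = 1.5 Gm = 1.5e+09 m.
Use the vis-viva equation v² = GM(2/r − 1/a) with a = (rₚ + rₐ)/2 = (5e+08 + 1.5e+09)/2 = 1e+09 m.
vₚ = √(GM · (2/rₚ − 1/a)) = √(1.335e+15 · (2/5e+08 − 1/1e+09)) m/s ≈ 2001 m/s = 2.001 km/s.
vₐ = √(GM · (2/rₐ − 1/a)) = √(1.335e+15 · (2/1.5e+09 − 1/1e+09)) m/s ≈ 667.1 m/s = 667.1 m/s.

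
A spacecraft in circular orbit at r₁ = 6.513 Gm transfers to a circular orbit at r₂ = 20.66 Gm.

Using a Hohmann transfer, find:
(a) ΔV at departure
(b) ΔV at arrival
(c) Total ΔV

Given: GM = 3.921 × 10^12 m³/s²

Convert to SI: r₁ = 6.513 Gm = 6.513e+09 m; r₂ = 20.66 Gm = 2.066e+10 m.
Transfer semi-major axis: a_t = (r₁ + r₂)/2 = (6.513e+09 + 2.066e+10)/2 = 1.35865e+10 m.
Circular speeds: v₁ = √(GM/r₁) = 24.5362 m/s, v₂ = √(GM/r₂) = 13.7763 m/s.
Transfer speeds (vis-viva v² = GM(2/r − 1/a_t)): v₁ᵗ = 30.2565 m/s, v₂ᵗ = 9.53828 m/s.
(a) ΔV₁ = |v₁ᵗ − v₁| ≈ 5.72 m/s = 5.72 m/s.
(b) ΔV₂ = |v₂ − v₂ᵗ| ≈ 4.238 m/s = 4.238 m/s.
(c) ΔV_total = ΔV₁ + ΔV₂ ≈ 9.958 m/s = 9.958 m/s.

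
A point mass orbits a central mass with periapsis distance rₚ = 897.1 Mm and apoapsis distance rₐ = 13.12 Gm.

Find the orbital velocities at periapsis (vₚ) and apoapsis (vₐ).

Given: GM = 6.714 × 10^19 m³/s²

Convert to SI: rₚ = 897.1 Mm = 8.971e+08 m; rₐ = 13.12 Gm = 1.312e+10 m.
Use the vis-viva equation v² = GM(2/r − 1/a) with a = (rₚ + rₐ)/2 = (8.971e+08 + 1.312e+10)/2 = 7.00855e+09 m.
vₚ = √(GM · (2/rₚ − 1/a)) = √(6.714e+19 · (2/8.971e+08 − 1/7.00855e+09)) m/s ≈ 3.743e+05 m/s = 374.3 km/s.
vₐ = √(GM · (2/rₐ − 1/a)) = √(6.714e+19 · (2/1.312e+10 − 1/7.00855e+09)) m/s ≈ 2.559e+04 m/s = 25.59 km/s.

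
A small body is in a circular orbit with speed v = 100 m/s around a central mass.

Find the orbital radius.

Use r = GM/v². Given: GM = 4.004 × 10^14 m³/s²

For a circular orbit, v² = GM / r, so r = GM / v².
r = 4.004e+14 / (100)² m ≈ 4.004e+10 m = 40.04 Gm.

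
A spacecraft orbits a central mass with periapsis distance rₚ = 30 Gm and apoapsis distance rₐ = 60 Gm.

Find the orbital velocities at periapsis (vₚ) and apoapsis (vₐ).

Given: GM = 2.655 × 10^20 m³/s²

Convert to SI: rₚ = 30 Gm = 3e+10 m; rₐ = 60 Gm = 6e+10 m.
Use the vis-viva equation v² = GM(2/r − 1/a) with a = (rₚ + rₐ)/2 = (3e+10 + 6e+10)/2 = 4.5e+10 m.
vₚ = √(GM · (2/rₚ − 1/a)) = √(2.655e+20 · (2/3e+10 − 1/4.5e+10)) m/s ≈ 1.086e+05 m/s = 108.6 km/s.
vₐ = √(GM · (2/rₐ − 1/a)) = √(2.655e+20 · (2/6e+10 − 1/4.5e+10)) m/s ≈ 5.431e+04 m/s = 54.31 km/s.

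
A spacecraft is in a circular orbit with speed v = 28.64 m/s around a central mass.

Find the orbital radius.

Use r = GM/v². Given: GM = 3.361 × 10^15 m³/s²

For a circular orbit, v² = GM / r, so r = GM / v².
r = 3.361e+15 / (28.64)² m ≈ 4.098e+12 m = 4.098 Tm.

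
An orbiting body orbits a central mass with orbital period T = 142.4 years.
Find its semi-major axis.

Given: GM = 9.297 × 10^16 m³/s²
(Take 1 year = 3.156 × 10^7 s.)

Convert to SI: T = 142.4 years = 4.49414e+09 s.
Invert Kepler's third law: a = (GM · T² / (4π²))^(1/3).
Substituting T = 4.49414e+09 s and GM = 9.297e+16 m³/s²:
a = (9.297e+16 · (4.49414e+09)² / (4π²))^(1/3) m
a ≈ 3.623e+11 m = 362.3 Gm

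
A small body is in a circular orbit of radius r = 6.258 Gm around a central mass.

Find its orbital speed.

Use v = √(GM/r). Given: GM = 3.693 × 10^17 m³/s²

Convert to SI: r = 6.258 Gm = 6.258e+09 m.
For a circular orbit, gravity supplies the centripetal force, so v = √(GM / r).
v = √(3.693e+17 / 6.258e+09) m/s ≈ 7682 m/s = 7.682 km/s.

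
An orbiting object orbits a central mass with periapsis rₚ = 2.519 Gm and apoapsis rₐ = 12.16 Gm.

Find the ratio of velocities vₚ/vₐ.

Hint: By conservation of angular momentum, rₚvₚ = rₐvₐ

Convert to SI: rₚ = 2.519 Gm = 2.519e+09 m; rₐ = 12.16 Gm = 1.216e+10 m.
Conservation of angular momentum gives rₚvₚ = rₐvₐ, so vₚ/vₐ = rₐ/rₚ.
vₚ/vₐ = 1.216e+10 / 2.519e+09 ≈ 4.827.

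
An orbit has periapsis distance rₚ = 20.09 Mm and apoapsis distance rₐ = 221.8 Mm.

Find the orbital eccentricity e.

Convert to SI: rₚ = 20.09 Mm = 2.009e+07 m; rₐ = 221.8 Mm = 2.218e+08 m.
e = (rₐ − rₚ) / (rₐ + rₚ).
e = (2.218e+08 − 2.009e+07) / (2.218e+08 + 2.009e+07) = 2.0171e+08 / 2.4189e+08 ≈ 0.8339.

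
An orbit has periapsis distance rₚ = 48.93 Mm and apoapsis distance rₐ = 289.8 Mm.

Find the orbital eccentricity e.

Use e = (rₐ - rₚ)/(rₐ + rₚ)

Convert to SI: rₚ = 48.93 Mm = 4.893e+07 m; rₐ = 289.8 Mm = 2.898e+08 m.
e = (rₐ − rₚ) / (rₐ + rₚ).
e = (2.898e+08 − 4.893e+07) / (2.898e+08 + 4.893e+07) = 2.4087e+08 / 3.3873e+08 ≈ 0.7111.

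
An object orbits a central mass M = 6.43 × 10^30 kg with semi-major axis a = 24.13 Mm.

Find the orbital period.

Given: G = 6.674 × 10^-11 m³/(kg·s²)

Convert to SI: a = 24.13 Mm = 2.413e+07 m.
GM = G · M = 6.674e-11 · 6.43e+30 = 4.29138e+20 m³/s².
Kepler's third law: T = 2π √(a³ / GM).
Substituting a = 2.413e+07 m and GM = 4.29138e+20 m³/s²:
T = 2π √((2.413e+07)³ / 4.29138e+20) s
T ≈ 35.95 s = 35.95 seconds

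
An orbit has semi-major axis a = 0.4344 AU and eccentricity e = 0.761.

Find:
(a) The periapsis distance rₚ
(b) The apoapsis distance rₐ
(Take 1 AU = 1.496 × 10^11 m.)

Convert to SI: a = 0.4344 AU = 6.49862e+10 m.
(a) rₚ = a(1 − e) = 6.49862e+10 · (1 − 0.761) = 6.49862e+10 · 0.239 ≈ 1.553e+10 m = 0.1038 AU.
(b) rₐ = a(1 + e) = 6.49862e+10 · (1 + 0.761) = 6.49862e+10 · 1.761 ≈ 1.144e+11 m = 0.765 AU.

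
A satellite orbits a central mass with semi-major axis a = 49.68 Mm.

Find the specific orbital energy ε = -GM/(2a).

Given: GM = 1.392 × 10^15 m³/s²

Convert to SI: a = 49.68 Mm = 4.968e+07 m.
ε = −GM / (2a).
ε = −1.392e+15 / (2 · 4.968e+07) J/kg ≈ -1.401e+07 J/kg = -14.01 MJ/kg.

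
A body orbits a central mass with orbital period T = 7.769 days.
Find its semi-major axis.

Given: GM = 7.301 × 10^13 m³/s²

Convert to SI: T = 7.769 days = 671242 s.
Invert Kepler's third law: a = (GM · T² / (4π²))^(1/3).
Substituting T = 671242 s and GM = 7.301e+13 m³/s²:
a = (7.301e+13 · (671242)² / (4π²))^(1/3) m
a ≈ 9.41e+07 m = 94.1 Mm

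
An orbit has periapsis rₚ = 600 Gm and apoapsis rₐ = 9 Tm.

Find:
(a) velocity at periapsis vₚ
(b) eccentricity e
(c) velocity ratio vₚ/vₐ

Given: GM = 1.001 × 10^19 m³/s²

Convert to SI: rₚ = 600 Gm = 6e+11 m; rₐ = 9 Tm = 9e+12 m.
(a) With a = (rₚ + rₐ)/2 = 4.8e+12 m, vₚ = √(GM (2/rₚ − 1/a)) = √(1.001e+19 · (2/6e+11 − 1/4.8e+12)) m/s ≈ 5593 m/s
(b) e = (rₐ − rₚ)/(rₐ + rₚ) = (9e+12 − 6e+11)/(9e+12 + 6e+11) ≈ 0.875
(c) Conservation of angular momentum (rₚvₚ = rₐvₐ) gives vₚ/vₐ = rₐ/rₚ = 9e+12/6e+11 ≈ 15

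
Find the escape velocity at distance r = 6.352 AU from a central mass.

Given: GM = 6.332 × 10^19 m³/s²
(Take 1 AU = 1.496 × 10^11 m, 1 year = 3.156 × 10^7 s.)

Convert to SI: r = 6.352 AU = 9.50259e+11 m.
Escape velocity comes from setting total energy to zero: ½v² − GM/r = 0 ⇒ v_esc = √(2GM / r).
v_esc = √(2 · 6.332e+19 / 9.50259e+11) m/s ≈ 1.154e+04 m/s = 2.435 AU/year.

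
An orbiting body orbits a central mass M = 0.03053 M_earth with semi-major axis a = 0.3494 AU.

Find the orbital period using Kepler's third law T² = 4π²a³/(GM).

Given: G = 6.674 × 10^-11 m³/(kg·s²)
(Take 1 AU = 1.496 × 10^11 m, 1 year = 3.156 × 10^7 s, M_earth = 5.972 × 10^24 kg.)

Convert to SI: a = 0.3494 AU = 5.22702e+10 m; M = 0.03053 M_earth = 1.82325e+23 kg.
GM = G · M = 6.674e-11 · 1.82325e+23 = 1.21684e+13 m³/s².
Kepler's third law: T = 2π √(a³ / GM).
Substituting a = 5.22702e+10 m and GM = 1.21684e+13 m³/s²:
T = 2π √((5.22702e+10)³ / 1.21684e+13) s
T ≈ 2.153e+10 s = 682 years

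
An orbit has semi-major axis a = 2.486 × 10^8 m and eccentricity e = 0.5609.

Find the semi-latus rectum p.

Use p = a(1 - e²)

p = a (1 − e²).
p = 2.486e+08 · (1 − (0.5609)²) = 2.486e+08 · 0.685391 ≈ 1.704e+08 m = 1.704 × 10^8 m.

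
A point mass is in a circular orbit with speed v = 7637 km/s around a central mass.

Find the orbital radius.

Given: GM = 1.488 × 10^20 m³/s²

Convert to SI: v = 7637 km/s = 7.637e+06 m/s.
For a circular orbit, v² = GM / r, so r = GM / v².
r = 1.488e+20 / (7.637e+06)² m ≈ 2.551e+06 m = 2.551 Mm.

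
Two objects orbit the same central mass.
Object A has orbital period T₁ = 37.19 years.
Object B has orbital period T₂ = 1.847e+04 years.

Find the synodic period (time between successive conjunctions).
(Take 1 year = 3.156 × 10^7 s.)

Convert to SI: T₁ = 37.19 years = 1.17372e+09 s; T₂ = 1.847e+04 years = 5.82913e+11 s.
T_syn = |T₁ · T₂ / (T₁ − T₂)|.
T_syn = |1.17372e+09 · 5.82913e+11 / (1.17372e+09 − 5.82913e+11)| s ≈ 1.176e+09 s = 37.27 years.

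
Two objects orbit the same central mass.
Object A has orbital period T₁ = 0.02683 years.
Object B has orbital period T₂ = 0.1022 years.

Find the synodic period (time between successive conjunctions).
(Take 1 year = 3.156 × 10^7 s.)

Convert to SI: T₁ = 0.02683 years = 846755 s; T₂ = 0.1022 years = 3.22543e+06 s.
T_syn = |T₁ · T₂ / (T₁ − T₂)|.
T_syn = |846755 · 3.22543e+06 / (846755 − 3.22543e+06)| s ≈ 1.148e+06 s = 0.03638 years.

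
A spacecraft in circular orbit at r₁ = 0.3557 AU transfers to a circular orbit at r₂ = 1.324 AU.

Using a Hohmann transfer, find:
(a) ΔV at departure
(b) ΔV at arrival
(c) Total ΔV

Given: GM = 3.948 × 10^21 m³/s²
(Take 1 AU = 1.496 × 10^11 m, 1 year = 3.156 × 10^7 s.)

Convert to SI: r₁ = 0.3557 AU = 5.32127e+10 m; r₂ = 1.324 AU = 1.9807e+11 m.
Transfer semi-major axis: a_t = (r₁ + r₂)/2 = (5.32127e+10 + 1.9807e+11)/2 = 1.25642e+11 m.
Circular speeds: v₁ = √(GM/r₁) = 272384 m/s, v₂ = √(GM/r₂) = 141182 m/s.
Transfer speeds (vis-viva v² = GM(2/r − 1/a_t)): v₁ᵗ = 341998 m/s, v₂ᵗ = 91879.8 m/s.
(a) ΔV₁ = |v₁ᵗ − v₁| ≈ 6.961e+04 m/s = 14.69 AU/year.
(b) ΔV₂ = |v₂ − v₂ᵗ| ≈ 4.93e+04 m/s = 10.4 AU/year.
(c) ΔV_total = ΔV₁ + ΔV₂ ≈ 1.189e+05 m/s = 25.09 AU/year.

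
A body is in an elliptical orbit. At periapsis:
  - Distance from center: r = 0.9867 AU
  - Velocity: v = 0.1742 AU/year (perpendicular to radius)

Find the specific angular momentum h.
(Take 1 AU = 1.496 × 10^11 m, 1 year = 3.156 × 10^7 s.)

Convert to SI: r = 0.9867 AU = 1.4761e+11 m; v = 0.1742 AU/year = 825.739 m/s.
With v perpendicular to r, h = r · v.
h = 1.4761e+11 · 825.739 m²/s ≈ 1.219e+14 m²/s.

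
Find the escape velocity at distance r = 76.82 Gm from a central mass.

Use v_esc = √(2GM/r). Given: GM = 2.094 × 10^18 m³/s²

Convert to SI: r = 76.82 Gm = 7.682e+10 m.
Escape velocity comes from setting total energy to zero: ½v² − GM/r = 0 ⇒ v_esc = √(2GM / r).
v_esc = √(2 · 2.094e+18 / 7.682e+10) m/s ≈ 7384 m/s = 7.384 km/s.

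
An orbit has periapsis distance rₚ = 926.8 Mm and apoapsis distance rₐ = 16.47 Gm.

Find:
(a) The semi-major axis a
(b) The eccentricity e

Convert to SI: rₚ = 926.8 Mm = 9.268e+08 m; rₐ = 16.47 Gm = 1.647e+10 m.
(a) a = (rₚ + rₐ) / 2 = (9.268e+08 + 1.647e+10) / 2 ≈ 8.698e+09 m = 8.698 Gm.
(b) e = (rₐ − rₚ) / (rₐ + rₚ) = (1.647e+10 − 9.268e+08) / (1.647e+10 + 9.268e+08) ≈ 0.8935.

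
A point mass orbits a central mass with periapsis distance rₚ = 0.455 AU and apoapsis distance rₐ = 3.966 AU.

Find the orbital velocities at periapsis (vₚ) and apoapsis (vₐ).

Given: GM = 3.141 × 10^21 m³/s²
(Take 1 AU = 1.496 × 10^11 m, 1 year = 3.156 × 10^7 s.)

Convert to SI: rₚ = 0.455 AU = 6.8068e+10 m; rₐ = 3.966 AU = 5.93314e+11 m.
Use the vis-viva equation v² = GM(2/r − 1/a) with a = (rₚ + rₐ)/2 = (6.8068e+10 + 5.93314e+11)/2 = 3.30691e+11 m.
vₚ = √(GM · (2/rₚ − 1/a)) = √(3.141e+21 · (2/6.8068e+10 − 1/3.30691e+11)) m/s ≈ 2.877e+05 m/s = 60.7 AU/year.
vₐ = √(GM · (2/rₐ − 1/a)) = √(3.141e+21 · (2/5.93314e+11 − 1/3.30691e+11)) m/s ≈ 3.301e+04 m/s = 6.964 AU/year.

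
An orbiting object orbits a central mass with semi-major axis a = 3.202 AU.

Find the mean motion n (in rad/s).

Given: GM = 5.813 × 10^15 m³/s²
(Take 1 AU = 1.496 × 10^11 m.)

Convert to SI: a = 3.202 AU = 4.79019e+11 m.
n = √(GM / a³).
n = √(5.813e+15 / (4.79019e+11)³) rad/s ≈ 2.3e-10 rad/s.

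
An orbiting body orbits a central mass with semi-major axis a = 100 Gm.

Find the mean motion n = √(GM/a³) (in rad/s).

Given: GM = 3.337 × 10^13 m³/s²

Convert to SI: a = 100 Gm = 1e+11 m.
n = √(GM / a³).
n = √(3.337e+13 / (1e+11)³) rad/s ≈ 1.827e-10 rad/s.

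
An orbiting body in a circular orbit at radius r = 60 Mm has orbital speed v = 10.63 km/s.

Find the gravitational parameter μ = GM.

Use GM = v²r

Convert to SI: r = 60 Mm = 6e+07 m; v = 10.63 km/s = 10630 m/s.
For a circular orbit v² = GM/r, so GM = v² · r.
GM = (10630)² · 6e+07 m³/s² ≈ 6.78e+15 m³/s² = 6.78 × 10^15 m³/s².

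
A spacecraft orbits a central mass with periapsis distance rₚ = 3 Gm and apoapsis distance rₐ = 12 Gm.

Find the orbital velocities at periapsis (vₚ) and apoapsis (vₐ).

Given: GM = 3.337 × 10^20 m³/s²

Convert to SI: rₚ = 3 Gm = 3e+09 m; rₐ = 12 Gm = 1.2e+10 m.
Use the vis-viva equation v² = GM(2/r − 1/a) with a = (rₚ + rₐ)/2 = (3e+09 + 1.2e+10)/2 = 7.5e+09 m.
vₚ = √(GM · (2/rₚ − 1/a)) = √(3.337e+20 · (2/3e+09 − 1/7.5e+09)) m/s ≈ 4.219e+05 m/s = 421.9 km/s.
vₐ = √(GM · (2/rₐ − 1/a)) = √(3.337e+20 · (2/1.2e+10 − 1/7.5e+09)) m/s ≈ 1.055e+05 m/s = 105.5 km/s.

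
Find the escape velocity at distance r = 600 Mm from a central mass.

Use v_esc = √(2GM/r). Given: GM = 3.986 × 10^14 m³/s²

Convert to SI: r = 600 Mm = 6e+08 m.
Escape velocity comes from setting total energy to zero: ½v² − GM/r = 0 ⇒ v_esc = √(2GM / r).
v_esc = √(2 · 3.986e+14 / 6e+08) m/s ≈ 1153 m/s = 1.153 km/s.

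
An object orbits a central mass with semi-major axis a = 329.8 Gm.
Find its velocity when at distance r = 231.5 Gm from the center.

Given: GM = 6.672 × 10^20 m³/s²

Convert to SI: a = 329.8 Gm = 3.298e+11 m; r = 231.5 Gm = 2.315e+11 m.
Vis-viva: v = √(GM · (2/r − 1/a)).
2/r − 1/a = 2/2.315e+11 − 1/3.298e+11 = 5.60717e-12 m⁻¹.
v = √(6.672e+20 · 5.60717e-12) m/s ≈ 6.116e+04 m/s = 61.16 km/s.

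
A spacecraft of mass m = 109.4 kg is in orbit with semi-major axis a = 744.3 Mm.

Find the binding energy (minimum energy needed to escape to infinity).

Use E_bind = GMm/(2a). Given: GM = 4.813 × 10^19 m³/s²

Convert to SI: a = 744.3 Mm = 7.443e+08 m.
Total orbital energy is E = −GMm/(2a); binding energy is E_bind = −E = GMm/(2a).
E_bind = 4.813e+19 · 109.4 / (2 · 7.443e+08) J ≈ 3.537e+12 J = 3.537 TJ.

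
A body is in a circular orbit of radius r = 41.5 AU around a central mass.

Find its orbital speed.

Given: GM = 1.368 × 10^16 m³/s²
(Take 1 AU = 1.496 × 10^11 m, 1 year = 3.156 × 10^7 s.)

Convert to SI: r = 41.5 AU = 6.2084e+12 m.
For a circular orbit, gravity supplies the centripetal force, so v = √(GM / r).
v = √(1.368e+16 / 6.2084e+12) m/s ≈ 46.94 m/s = 0.009903 AU/year.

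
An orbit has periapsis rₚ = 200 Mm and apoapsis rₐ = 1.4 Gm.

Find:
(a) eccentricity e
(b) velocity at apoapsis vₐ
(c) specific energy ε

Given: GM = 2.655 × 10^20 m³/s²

Convert to SI: rₚ = 200 Mm = 2e+08 m; rₐ = 1.4 Gm = 1.4e+09 m.
(a) e = (rₐ − rₚ)/(rₐ + rₚ) = (1.4e+09 − 2e+08)/(1.4e+09 + 2e+08) ≈ 0.75
(b) With a = (rₚ + rₐ)/2 = 8e+08 m, vₐ = √(GM (2/rₐ − 1/a)) = √(2.655e+20 · (2/1.4e+09 − 1/8e+08)) m/s ≈ 2.177e+05 m/s
(c) With a = (rₚ + rₐ)/2 = 8e+08 m, ε = −GM/(2a) = −2.655e+20/(2 · 8e+08) J/kg ≈ -1.659e+11 J/kg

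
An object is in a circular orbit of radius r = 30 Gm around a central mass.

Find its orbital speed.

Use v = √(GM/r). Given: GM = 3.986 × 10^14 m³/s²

Convert to SI: r = 30 Gm = 3e+10 m.
For a circular orbit, gravity supplies the centripetal force, so v = √(GM / r).
v = √(3.986e+14 / 3e+10) m/s ≈ 115.3 m/s = 115.3 m/s.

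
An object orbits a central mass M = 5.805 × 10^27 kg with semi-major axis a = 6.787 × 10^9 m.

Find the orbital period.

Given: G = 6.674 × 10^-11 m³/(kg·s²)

GM = G · M = 6.674e-11 · 5.805e+27 = 3.87426e+17 m³/s².
Kepler's third law: T = 2π √(a³ / GM).
Substituting a = 6.787e+09 m and GM = 3.87426e+17 m³/s²:
T = 2π √((6.787e+09)³ / 3.87426e+17) s
T ≈ 5.644e+06 s = 65.33 days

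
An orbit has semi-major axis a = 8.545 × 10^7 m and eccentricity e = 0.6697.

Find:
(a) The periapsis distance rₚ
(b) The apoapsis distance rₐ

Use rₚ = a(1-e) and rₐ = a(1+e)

(a) rₚ = a(1 − e) = 8.545e+07 · (1 − 0.6697) = 8.545e+07 · 0.3303 ≈ 2.822e+07 m = 2.822 × 10^7 m.
(b) rₐ = a(1 + e) = 8.545e+07 · (1 + 0.6697) = 8.545e+07 · 1.6697 ≈ 1.427e+08 m = 1.427 × 10^8 m.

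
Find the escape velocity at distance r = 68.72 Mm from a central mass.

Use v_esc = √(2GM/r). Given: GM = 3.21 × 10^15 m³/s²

Convert to SI: r = 68.72 Mm = 6.872e+07 m.
Escape velocity comes from setting total energy to zero: ½v² − GM/r = 0 ⇒ v_esc = √(2GM / r).
v_esc = √(2 · 3.21e+15 / 6.872e+07) m/s ≈ 9666 m/s = 9.666 km/s.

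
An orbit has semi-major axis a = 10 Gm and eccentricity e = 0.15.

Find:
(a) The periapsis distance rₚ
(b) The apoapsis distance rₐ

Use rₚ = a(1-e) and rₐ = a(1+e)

Convert to SI: a = 10 Gm = 1e+10 m.
(a) rₚ = a(1 − e) = 1e+10 · (1 − 0.15) = 1e+10 · 0.85 ≈ 8.5e+09 m = 8.5 Gm.
(b) rₐ = a(1 + e) = 1e+10 · (1 + 0.15) = 1e+10 · 1.15 ≈ 1.15e+10 m = 11.5 Gm.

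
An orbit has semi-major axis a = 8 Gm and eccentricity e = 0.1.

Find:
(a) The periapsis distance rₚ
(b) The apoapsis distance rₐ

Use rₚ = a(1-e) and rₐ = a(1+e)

Convert to SI: a = 8 Gm = 8e+09 m.
(a) rₚ = a(1 − e) = 8e+09 · (1 − 0.1) = 8e+09 · 0.9 ≈ 7.2e+09 m = 7.2 Gm.
(b) rₐ = a(1 + e) = 8e+09 · (1 + 0.1) = 8e+09 · 1.1 ≈ 8.8e+09 m = 8.8 Gm.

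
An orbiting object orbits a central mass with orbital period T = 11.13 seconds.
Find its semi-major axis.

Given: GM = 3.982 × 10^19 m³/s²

Invert Kepler's third law: a = (GM · T² / (4π²))^(1/3).
Substituting T = 11.13 s and GM = 3.982e+19 m³/s²:
a = (3.982e+19 · (11.13)² / (4π²))^(1/3) m
a ≈ 4.999e+06 m = 4.999 Mm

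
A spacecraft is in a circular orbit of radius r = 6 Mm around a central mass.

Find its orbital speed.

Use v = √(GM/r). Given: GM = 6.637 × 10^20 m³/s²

Convert to SI: r = 6 Mm = 6e+06 m.
For a circular orbit, gravity supplies the centripetal force, so v = √(GM / r).
v = √(6.637e+20 / 6e+06) m/s ≈ 1.052e+07 m/s = 1.052e+04 km/s.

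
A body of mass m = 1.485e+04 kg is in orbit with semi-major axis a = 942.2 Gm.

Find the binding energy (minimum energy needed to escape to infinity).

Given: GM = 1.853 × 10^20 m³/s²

Convert to SI: a = 942.2 Gm = 9.422e+11 m.
Total orbital energy is E = −GMm/(2a); binding energy is E_bind = −E = GMm/(2a).
E_bind = 1.853e+20 · 1.485e+04 / (2 · 9.422e+11) J ≈ 1.46e+12 J = 1.46 TJ.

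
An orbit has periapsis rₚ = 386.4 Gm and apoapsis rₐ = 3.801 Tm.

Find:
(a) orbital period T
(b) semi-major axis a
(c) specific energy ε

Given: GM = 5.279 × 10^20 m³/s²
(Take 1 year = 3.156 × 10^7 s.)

Convert to SI: rₚ = 386.4 Gm = 3.864e+11 m; rₐ = 3.801 Tm = 3.801e+12 m.
(a) With a = (rₚ + rₐ)/2 = 2.0937e+12 m, T = 2π √(a³/GM) = 2π √((2.0937e+12)³/5.279e+20) s ≈ 8.285e+08 s
(b) a = (rₚ + rₐ)/2 = (3.864e+11 + 3.801e+12)/2 ≈ 2.094e+12 m
(c) With a = (rₚ + rₐ)/2 = 2.0937e+12 m, ε = −GM/(2a) = −5.279e+20/(2 · 2.0937e+12) J/kg ≈ -1.261e+08 J/kg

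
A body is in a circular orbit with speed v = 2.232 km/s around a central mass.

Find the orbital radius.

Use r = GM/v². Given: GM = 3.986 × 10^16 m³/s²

Convert to SI: v = 2.232 km/s = 2232 m/s.
For a circular orbit, v² = GM / r, so r = GM / v².
r = 3.986e+16 / (2232)² m ≈ 8.001e+09 m = 8.001 Gm.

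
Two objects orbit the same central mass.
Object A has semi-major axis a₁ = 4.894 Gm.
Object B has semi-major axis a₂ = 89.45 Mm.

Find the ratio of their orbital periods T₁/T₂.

Convert to SI: a₁ = 4.894 Gm = 4.894e+09 m; a₂ = 89.45 Mm = 8.945e+07 m.
From Kepler's third law, (T₁/T₂)² = (a₁/a₂)³, so T₁/T₂ = (a₁/a₂)^(3/2).
a₁/a₂ = 4.894e+09 / 8.945e+07 = 54.7121.
T₁/T₂ = (54.7121)^(3/2) ≈ 404.7.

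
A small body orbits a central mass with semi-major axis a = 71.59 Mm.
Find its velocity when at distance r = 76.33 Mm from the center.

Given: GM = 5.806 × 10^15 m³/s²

Convert to SI: a = 71.59 Mm = 7.159e+07 m; r = 76.33 Mm = 7.633e+07 m.
Vis-viva: v = √(GM · (2/r − 1/a)).
2/r − 1/a = 2/7.633e+07 − 1/7.159e+07 = 1.22336e-08 m⁻¹.
v = √(5.806e+15 · 1.22336e-08) m/s ≈ 8428 m/s = 8.428 km/s.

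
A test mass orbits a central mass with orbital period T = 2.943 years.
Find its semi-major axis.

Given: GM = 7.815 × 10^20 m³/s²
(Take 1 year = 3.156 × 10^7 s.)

Convert to SI: T = 2.943 years = 9.28811e+07 s.
Invert Kepler's third law: a = (GM · T² / (4π²))^(1/3).
Substituting T = 9.28811e+07 s and GM = 7.815e+20 m³/s²:
a = (7.815e+20 · (9.28811e+07)² / (4π²))^(1/3) m
a ≈ 5.548e+11 m = 554.8 Gm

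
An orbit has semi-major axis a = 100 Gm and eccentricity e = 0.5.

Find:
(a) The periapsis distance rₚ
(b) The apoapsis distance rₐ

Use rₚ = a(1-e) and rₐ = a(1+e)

Convert to SI: a = 100 Gm = 1e+11 m.
(a) rₚ = a(1 − e) = 1e+11 · (1 − 0.5) = 1e+11 · 0.5 ≈ 5e+10 m = 50 Gm.
(b) rₐ = a(1 + e) = 1e+11 · (1 + 0.5) = 1e+11 · 1.5 ≈ 1.5e+11 m = 150 Gm.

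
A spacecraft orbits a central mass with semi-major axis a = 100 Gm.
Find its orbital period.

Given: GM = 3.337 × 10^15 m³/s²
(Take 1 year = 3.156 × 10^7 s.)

Convert to SI: a = 100 Gm = 1e+11 m.
Kepler's third law: T = 2π √(a³ / GM).
Substituting a = 1e+11 m and GM = 3.337e+15 m³/s²:
T = 2π √((1e+11)³ / 3.337e+15) s
T ≈ 3.44e+09 s = 109 years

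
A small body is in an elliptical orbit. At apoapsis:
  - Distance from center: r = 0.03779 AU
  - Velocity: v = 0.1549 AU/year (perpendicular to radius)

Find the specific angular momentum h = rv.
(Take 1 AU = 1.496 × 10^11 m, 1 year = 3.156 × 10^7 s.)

Convert to SI: r = 0.03779 AU = 5.65338e+09 m; v = 0.1549 AU/year = 734.253 m/s.
With v perpendicular to r, h = r · v.
h = 5.65338e+09 · 734.253 m²/s ≈ 4.151e+12 m²/s.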